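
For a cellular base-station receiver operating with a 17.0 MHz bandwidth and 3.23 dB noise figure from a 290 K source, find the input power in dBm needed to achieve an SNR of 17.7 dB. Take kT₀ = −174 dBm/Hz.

−80.8 dBm

Sensitivity = −174 + 10 log₁₀(B) + NF + SNR_min
= −174 + 72.3 + 3.23 + 17.7
= −80.77 dBm → −80.8 dBm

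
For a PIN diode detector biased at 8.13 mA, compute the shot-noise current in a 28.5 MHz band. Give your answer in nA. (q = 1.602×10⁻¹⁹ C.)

I_n = √(2qI·B)
2qI·B = 2 × 1.602×10⁻¹⁹ × 8.13×10⁻³ × 2.85×10⁷ = 7.42×10⁻¹⁴ A²
I_n = √(7.42×10⁻¹⁴) = 2.72×10⁻⁷ A = 272 nA

272 nA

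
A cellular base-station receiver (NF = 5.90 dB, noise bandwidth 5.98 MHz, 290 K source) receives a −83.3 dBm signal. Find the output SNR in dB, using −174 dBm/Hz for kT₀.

Noise floor: N = −174 + 10 log₁₀(B) + NF
10 log₁₀(5.98×10⁶) = 67.77 dB
N = −174 + 67.77 + 5.90 = −100.33 dBm
SNR = P_sig − N = −83.3 − (−100.33) = 17.03 dB → 17.0 dB

17.0 dB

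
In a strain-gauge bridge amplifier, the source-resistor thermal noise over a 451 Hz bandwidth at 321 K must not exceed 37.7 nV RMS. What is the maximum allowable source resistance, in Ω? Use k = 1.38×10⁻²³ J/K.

Johnson–Nyquist: V_n = √(4kTRB) ⇒ R = V_n² / (4kTB)
4kTB = 4 × 1.38×10⁻²³ × 321 × 4.51×10² = 7.99×10⁻¹⁸
R = (3.77×10⁻⁸)² / 7.99×10⁻¹⁸ = 1.78×10² Ω = 178 Ω

178 Ω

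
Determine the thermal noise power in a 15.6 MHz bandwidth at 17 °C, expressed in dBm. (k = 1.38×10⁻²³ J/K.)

−102.0 dBm

T = 17 °C + 273.15 = 290.15 K
P_n = kTB = 1.38×10⁻²³ × 290.15 × 1.56×10⁷ = 6.25×10⁻¹⁴ W
In dBm: 10 log₁₀(6.25×10⁻¹⁴ / 10⁻³) = −102.0 dBm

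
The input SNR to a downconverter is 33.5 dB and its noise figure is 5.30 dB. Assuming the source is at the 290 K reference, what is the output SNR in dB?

28.20 dB

By definition F = SNR_in/SNR_out, so in dB: SNR_out = SNR_in − NF
SNR_out = 33.5 − 5.30 = 28.20 dB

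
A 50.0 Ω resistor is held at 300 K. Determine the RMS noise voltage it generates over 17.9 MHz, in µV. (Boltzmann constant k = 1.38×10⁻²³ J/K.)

V_n = √(4kTRB)
4kTRB = 4 × 1.38×10⁻²³ × 300 × 5.00×10¹ × 1.79×10⁷ = 1.48×10⁻¹¹ V²
V_n = √(1.48×10⁻¹¹) = 3.85×10⁻⁶ V = 3.85 µV

3.85 µV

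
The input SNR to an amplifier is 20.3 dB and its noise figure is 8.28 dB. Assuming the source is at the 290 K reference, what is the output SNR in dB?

12.02 dB

By definition F = SNR_in/SNR_out, so in dB: SNR_out = SNR_in − NF
SNR_out = 20.3 − 8.28 = 12.02 dB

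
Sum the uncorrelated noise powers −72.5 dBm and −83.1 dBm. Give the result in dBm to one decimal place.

Convert to linear, add, convert back:
P₁ = 5.62×10⁻¹¹ W, P₂ = 4.90×10⁻¹² W
P_tot = 6.11×10⁻¹¹ W → 10 log₁₀(P_tot / 10⁻³) = −72.1 dBm

−72.1 dBm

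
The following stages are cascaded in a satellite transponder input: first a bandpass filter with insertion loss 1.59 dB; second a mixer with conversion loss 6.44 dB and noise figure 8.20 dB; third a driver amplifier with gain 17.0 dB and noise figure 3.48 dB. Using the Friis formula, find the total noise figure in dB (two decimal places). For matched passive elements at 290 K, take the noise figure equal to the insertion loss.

12.39 dB

Convert to linear (a loss of L dB is a gain of −L dB): F_i = 10^(NF_i/10), G_i = 10^(G_i,dB/10)
  Stage 1: F_1 = 10^(1.59/10) = 1.442, G_1 = 10^(−1.59/10) = 0.6934
  Stage 2: F_2 = 10^(8.20/10) = 6.607, G_2 = 10^(−6.44/10) = 0.2270
  Stage 3: F_3 = 10^(3.48/10) = 2.228, G_3 = 10^(17.0/10) = 50.12
Friis cascade:
  F = 1.442 + (6.607 − 1)/0.6934 + (2.228 − 1)/0.1574 = 17.33
NF = 10 log₁₀(17.33) = 12.39 dB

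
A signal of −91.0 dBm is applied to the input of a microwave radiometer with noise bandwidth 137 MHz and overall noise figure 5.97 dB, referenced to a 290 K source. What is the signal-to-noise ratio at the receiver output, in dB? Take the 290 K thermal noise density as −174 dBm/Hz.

Noise floor: N = −174 + 10 log₁₀(B) + NF
10 log₁₀(1.37×10⁸) = 81.37 dB
N = −174 + 81.37 + 5.97 = −86.66 dBm
SNR = P_sig − N = −91.0 − (−86.66) = −4.34 dB → −4.3 dB

−4.3 dB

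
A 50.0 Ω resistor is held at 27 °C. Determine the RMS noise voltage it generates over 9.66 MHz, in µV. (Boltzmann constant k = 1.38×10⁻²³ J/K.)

2.83 µV

T = 27 °C + 273.15 = 300.15 K
V_n = √(4kTRB)
4kTRB = 4 × 1.38×10⁻²³ × 300.15 × 5.00×10¹ × 9.66×10⁶ = 8.00×10⁻¹² V²
V_n = √(8.00×10⁻¹²) = 2.83×10⁻⁶ V = 2.83 µV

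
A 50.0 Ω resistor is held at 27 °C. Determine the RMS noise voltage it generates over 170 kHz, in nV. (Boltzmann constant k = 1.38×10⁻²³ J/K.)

375 nV

T = 27 °C + 273.15 = 300.15 K
V_n = √(4kTRB)
4kTRB = 4 × 1.38×10⁻²³ × 300.15 × 5.00×10¹ × 1.70×10⁵ = 1.41×10⁻¹³ V²
V_n = √(1.41×10⁻¹³) = 3.75×10⁻⁷ V = 375 nV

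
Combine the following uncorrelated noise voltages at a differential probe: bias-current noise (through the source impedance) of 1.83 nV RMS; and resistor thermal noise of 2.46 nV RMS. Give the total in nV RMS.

3.07 nV

Uncorrelated sources add in power (mean-square): V_tot = √(ΣV_i²)
V_tot = √[(1.83×10⁻⁹)² + (2.46×10⁻⁹)²] = 3.07×10⁻⁹ V = 3.07 nV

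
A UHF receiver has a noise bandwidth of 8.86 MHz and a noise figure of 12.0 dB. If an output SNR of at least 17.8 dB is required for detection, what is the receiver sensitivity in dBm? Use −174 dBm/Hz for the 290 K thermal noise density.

−74.7 dBm

Sensitivity = −174 + 10 log₁₀(B) + NF + SNR_min
= −174 + 69.47 + 12.0 + 17.8
= −74.73 dBm → −74.7 dBm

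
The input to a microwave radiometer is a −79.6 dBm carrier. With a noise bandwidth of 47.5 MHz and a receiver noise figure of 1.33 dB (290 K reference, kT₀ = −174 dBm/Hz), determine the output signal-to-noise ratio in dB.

16.3 dB

Noise floor: N = −174 + 10 log₁₀(B) + NF
10 log₁₀(4.75×10⁷) = 76.77 dB
N = −174 + 76.77 + 1.33 = −95.90 dBm
SNR = P_sig − N = −79.6 − (−95.90) = 16.30 dB → 16.3 dB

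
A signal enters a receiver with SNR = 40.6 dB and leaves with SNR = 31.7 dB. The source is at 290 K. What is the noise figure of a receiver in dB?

8.9 dB

NF (dB) = SNR_in(dB) − SNR_out(dB) when the source is at T₀
NF = 40.6 − 31.7 = 8.9 dB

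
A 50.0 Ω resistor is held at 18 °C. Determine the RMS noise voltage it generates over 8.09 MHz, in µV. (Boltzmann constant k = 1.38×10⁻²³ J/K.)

T = 18 °C + 273.15 = 291.15 K
V_n = √(4kTRB)
4kTRB = 4 × 1.38×10⁻²³ × 291.15 × 5.00×10¹ × 8.09×10⁶ = 6.50×10⁻¹² V²
V_n = √(6.50×10⁻¹²) = 2.55×10⁻⁶ V = 2.55 µV

2.55 µV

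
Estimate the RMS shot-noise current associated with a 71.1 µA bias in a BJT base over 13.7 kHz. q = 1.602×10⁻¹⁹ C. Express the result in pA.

I_n = √(2qI·B)
2qI·B = 2 × 1.602×10⁻¹⁹ × 7.11×10⁻⁵ × 1.37×10⁴ = 3.12×10⁻¹⁹ A²
I_n = √(3.12×10⁻¹⁹) = 5.59×10⁻¹⁰ A = 559 pA

559 pA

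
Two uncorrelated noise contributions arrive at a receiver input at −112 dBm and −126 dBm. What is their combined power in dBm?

Convert to linear, add, convert back:
P₁ = 6.31×10⁻¹⁵ W, P₂ = 2.51×10⁻¹⁶ W
P_tot = 6.56×10⁻¹⁵ W → 10 log₁₀(P_tot / 10⁻³) = −111.8 dBm

−111.8 dBm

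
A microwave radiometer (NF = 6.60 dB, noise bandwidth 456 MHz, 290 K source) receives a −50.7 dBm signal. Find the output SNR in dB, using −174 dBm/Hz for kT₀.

Noise floor: N = −174 + 10 log₁₀(B) + NF
10 log₁₀(4.56×10⁸) = 86.59 dB
N = −174 + 86.59 + 6.60 = −80.81 dBm
SNR = P_sig − N = −50.7 − (−80.81) = 30.11 dB → 30.1 dB

30.1 dB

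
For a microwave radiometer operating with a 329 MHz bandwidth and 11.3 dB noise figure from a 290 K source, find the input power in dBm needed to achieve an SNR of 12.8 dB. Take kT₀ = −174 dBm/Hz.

−64.7 dBm

Sensitivity = −174 + 10 log₁₀(B) + NF + SNR_min
= −174 + 85.17 + 11.3 + 12.8
= −64.73 dBm → −64.7 dBm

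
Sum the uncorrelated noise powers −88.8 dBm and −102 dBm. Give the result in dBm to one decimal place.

Convert to linear, add, convert back:
P₁ = 1.32×10⁻¹² W, P₂ = 6.31×10⁻¹⁴ W
P_tot = 1.38×10⁻¹² W → 10 log₁₀(P_tot / 10⁻³) = −88.6 dBm

−88.6 dBm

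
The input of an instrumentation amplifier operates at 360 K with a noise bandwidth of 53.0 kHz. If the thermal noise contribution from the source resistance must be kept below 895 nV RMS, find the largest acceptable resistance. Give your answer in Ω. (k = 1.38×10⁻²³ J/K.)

761 Ω

Johnson–Nyquist: V_n = √(4kTRB) ⇒ R = V_n² / (4kTB)
4kTB = 4 × 1.38×10⁻²³ × 360 × 5.30×10⁴ = 1.05×10⁻¹⁵
R = (8.95×10⁻⁷)² / 1.05×10⁻¹⁵ = 7.61×10² Ω = 761 Ω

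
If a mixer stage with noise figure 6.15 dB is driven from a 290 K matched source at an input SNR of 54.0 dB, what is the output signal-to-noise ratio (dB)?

By definition F = SNR_in/SNR_out, so in dB: SNR_out = SNR_in − NF
SNR_out = 54.0 − 6.15 = 47.85 dB

47.85 dB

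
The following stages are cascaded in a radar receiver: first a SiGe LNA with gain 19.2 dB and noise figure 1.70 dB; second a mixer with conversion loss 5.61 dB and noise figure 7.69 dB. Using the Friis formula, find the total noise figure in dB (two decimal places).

Convert to linear (a loss of L dB is a gain of −L dB): F_i = 10^(NF_i/10), G_i = 10^(G_i,dB/10)
  Stage 1: F_1 = 10^(1.70/10) = 1.479, G_1 = 10^(19.2/10) = 83.18
  Stage 2: F_2 = 10^(7.69/10) = 5.875, G_2 = 10^(−5.61/10) = 0.2748
Friis cascade:
  F = 1.479 + (5.875 − 1)/83.18 = 1.538
NF = 10 log₁₀(1.538) = 1.87 dB

1.87 dB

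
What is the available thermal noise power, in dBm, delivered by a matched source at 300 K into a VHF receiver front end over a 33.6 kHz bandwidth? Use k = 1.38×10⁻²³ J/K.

−128.6 dBm

P_n = kTB = 1.38×10⁻²³ × 300 × 3.36×10⁴ = 1.39×10⁻¹⁶ W
In dBm: 10 log₁₀(1.39×10⁻¹⁶ / 10⁻³) = −128.6 dBm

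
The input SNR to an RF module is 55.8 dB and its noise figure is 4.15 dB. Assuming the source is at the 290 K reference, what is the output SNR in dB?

By definition F = SNR_in/SNR_out, so in dB: SNR_out = SNR_in − NF
SNR_out = 55.8 − 4.15 = 51.65 dB

51.65 dB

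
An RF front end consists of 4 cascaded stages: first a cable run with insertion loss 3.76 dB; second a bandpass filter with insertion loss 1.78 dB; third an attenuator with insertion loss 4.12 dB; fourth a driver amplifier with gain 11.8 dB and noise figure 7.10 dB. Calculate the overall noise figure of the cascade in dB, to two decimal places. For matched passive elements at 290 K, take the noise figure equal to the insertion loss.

16.76 dB

Convert to linear (a loss of L dB is a gain of −L dB): F_i = 10^(NF_i/10), G_i = 10^(G_i,dB/10)
  Stage 1: F_1 = 10^(3.76/10) = 2.377, G_1 = 10^(−3.76/10) = 0.4207
  Stage 2: F_2 = 10^(1.78/10) = 1.507, G_2 = 10^(−1.78/10) = 0.6637
  Stage 3: F_3 = 10^(4.12/10) = 2.582, G_3 = 10^(−4.12/10) = 0.3873
  Stage 4: F_4 = 10^(7.10/10) = 5.129, G_4 = 10^(11.8/10) = 15.14
Friis cascade:
  F = 2.377 + (1.507 − 1)/0.4207 + (2.582 − 1)/0.2793 + (5.129 − 1)/0.1081 = 47.42
NF = 10 log₁₀(47.42) = 16.76 dB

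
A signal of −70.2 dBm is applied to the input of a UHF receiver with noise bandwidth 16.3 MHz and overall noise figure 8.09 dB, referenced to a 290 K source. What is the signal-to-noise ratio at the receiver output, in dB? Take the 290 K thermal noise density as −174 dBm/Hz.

23.6 dB

Noise floor: N = −174 + 10 log₁₀(B) + NF
10 log₁₀(1.63×10⁷) = 72.12 dB
N = −174 + 72.12 + 8.09 = −93.79 dBm
SNR = P_sig − N = −70.2 − (−93.79) = 23.59 dB → 23.6 dB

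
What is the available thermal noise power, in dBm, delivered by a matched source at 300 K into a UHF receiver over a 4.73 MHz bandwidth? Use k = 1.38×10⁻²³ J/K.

−107.1 dBm

P_n = kTB = 1.38×10⁻²³ × 300 × 4.73×10⁶ = 1.96×10⁻¹⁴ W
In dBm: 10 log₁₀(1.96×10⁻¹⁴ / 10⁻³) = −107.1 dBm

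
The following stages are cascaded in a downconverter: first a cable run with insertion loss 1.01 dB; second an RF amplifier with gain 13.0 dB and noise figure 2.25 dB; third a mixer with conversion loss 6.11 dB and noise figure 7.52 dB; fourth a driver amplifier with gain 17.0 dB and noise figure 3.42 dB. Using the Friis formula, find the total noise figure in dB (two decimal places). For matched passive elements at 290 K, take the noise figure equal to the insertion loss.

Convert to linear (a loss of L dB is a gain of −L dB): F_i = 10^(NF_i/10), G_i = 10^(G_i,dB/10)
  Stage 1: F_1 = 10^(1.01/10) = 1.262, G_1 = 10^(−1.01/10) = 0.7925
  Stage 2: F_2 = 10^(2.25/10) = 1.679, G_2 = 10^(13.0/10) = 19.95
  Stage 3: F_3 = 10^(7.52/10) = 5.649, G_3 = 10^(−6.11/10) = 0.2449
  Stage 4: F_4 = 10^(3.42/10) = 2.198, G_4 = 10^(17.0/10) = 50.12
Friis cascade:
  F = 1.262 + (1.679 − 1)/0.7925 + (5.649 − 1)/15.81 + (2.198 − 1)/3.873 = 2.722
NF = 10 log₁₀(2.722) = 4.35 dB

4.35 dB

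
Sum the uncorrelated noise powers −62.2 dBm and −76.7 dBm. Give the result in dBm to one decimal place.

Convert to linear, add, convert back:
P₁ = 6.03×10⁻¹⁰ W, P₂ = 2.14×10⁻¹¹ W
P_tot = 6.24×10⁻¹⁰ W → 10 log₁₀(P_tot / 10⁻³) = −62.0 dBm

−62.0 dBm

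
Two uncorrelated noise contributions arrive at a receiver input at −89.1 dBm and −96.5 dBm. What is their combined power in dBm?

Convert to linear, add, convert back:
P₁ = 1.23×10⁻¹² W, P₂ = 2.24×10⁻¹³ W
P_tot = 1.45×10⁻¹² W → 10 log₁₀(P_tot / 10⁻³) = −88.4 dBm

−88.4 dBm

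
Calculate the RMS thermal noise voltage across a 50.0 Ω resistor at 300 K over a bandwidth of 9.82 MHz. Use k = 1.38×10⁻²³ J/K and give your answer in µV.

2.85 µV

V_n = √(4kTRB)
4kTRB = 4 × 1.38×10⁻²³ × 300 × 5.00×10¹ × 9.82×10⁶ = 8.13×10⁻¹² V²
V_n = √(8.13×10⁻¹²) = 2.85×10⁻⁶ V = 2.85 µV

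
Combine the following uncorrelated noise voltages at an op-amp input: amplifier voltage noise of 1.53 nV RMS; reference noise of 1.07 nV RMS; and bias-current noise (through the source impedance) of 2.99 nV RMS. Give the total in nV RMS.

Uncorrelated sources add in power (mean-square): V_tot = √(ΣV_i²)
V_tot = √[(1.53×10⁻⁹)² + (1.07×10⁻⁹)² + (2.99×10⁻⁹)²] = 3.53×10⁻⁹ V = 3.53 nV

3.53 nV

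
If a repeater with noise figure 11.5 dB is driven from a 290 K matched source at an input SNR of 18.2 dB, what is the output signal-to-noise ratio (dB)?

By definition F = SNR_in/SNR_out, so in dB: SNR_out = SNR_in − NF
SNR_out = 18.2 − 11.5 = 6.7 dB

6.7 dB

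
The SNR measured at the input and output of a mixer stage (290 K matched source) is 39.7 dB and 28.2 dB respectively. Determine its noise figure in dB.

NF (dB) = SNR_in(dB) − SNR_out(dB) when the source is at T₀
NF = 39.7 − 28.2 = 11.5 dB

11.5 dB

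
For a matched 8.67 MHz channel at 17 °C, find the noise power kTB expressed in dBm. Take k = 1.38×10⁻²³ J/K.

T = 17 °C + 273.15 = 290.15 K
P_n = kTB = 1.38×10⁻²³ × 290.15 × 8.67×10⁶ = 3.47×10⁻¹⁴ W
In dBm: 10 log₁₀(3.47×10⁻¹⁴ / 10⁻³) = −104.6 dBm

−104.6 dBm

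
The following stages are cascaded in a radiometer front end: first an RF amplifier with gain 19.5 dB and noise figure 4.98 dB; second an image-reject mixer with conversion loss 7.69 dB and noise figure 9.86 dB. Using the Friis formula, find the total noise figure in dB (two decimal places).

5.11 dB

Convert to linear (a loss of L dB is a gain of −L dB): F_i = 10^(NF_i/10), G_i = 10^(G_i,dB/10)
  Stage 1: F_1 = 10^(4.98/10) = 3.148, G_1 = 10^(19.5/10) = 89.13
  Stage 2: F_2 = 10^(9.86/10) = 9.683, G_2 = 10^(−7.69/10) = 0.1702
Friis cascade:
  F = 3.148 + (9.683 − 1)/89.13 = 3.245
NF = 10 log₁₀(3.245) = 5.11 dB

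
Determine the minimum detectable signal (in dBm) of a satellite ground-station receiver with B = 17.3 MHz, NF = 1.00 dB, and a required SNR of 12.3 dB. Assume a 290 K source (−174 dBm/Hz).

−88.3 dBm

Sensitivity = −174 + 10 log₁₀(B) + NF + SNR_min
= −174 + 72.38 + 1.00 + 12.3
= −88.32 dBm → −88.3 dBm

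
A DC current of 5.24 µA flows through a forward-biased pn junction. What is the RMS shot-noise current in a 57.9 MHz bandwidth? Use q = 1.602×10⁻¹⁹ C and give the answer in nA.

I_n = √(2qI·B)
2qI·B = 2 × 1.602×10⁻¹⁹ × 5.24×10⁻⁶ × 5.79×10⁷ = 9.72×10⁻¹⁷ A²
I_n = √(9.72×10⁻¹⁷) = 9.86×10⁻⁹ A = 9.86 nA

9.86 nA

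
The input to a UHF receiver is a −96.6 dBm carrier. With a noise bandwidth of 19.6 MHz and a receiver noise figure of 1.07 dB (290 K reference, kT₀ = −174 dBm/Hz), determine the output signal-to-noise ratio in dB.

3.4 dB

Noise floor: N = −174 + 10 log₁₀(B) + NF
10 log₁₀(1.96×10⁷) = 72.92 dB
N = −174 + 72.92 + 1.07 = −100.01 dBm
SNR = P_sig − N = −96.6 − (−100.01) = 3.41 dB → 3.4 dB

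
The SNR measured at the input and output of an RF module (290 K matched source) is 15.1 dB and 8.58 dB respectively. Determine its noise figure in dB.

NF (dB) = SNR_in(dB) − SNR_out(dB) when the source is at T₀
NF = 15.1 − 8.58 = 6.52 dB

6.52 dB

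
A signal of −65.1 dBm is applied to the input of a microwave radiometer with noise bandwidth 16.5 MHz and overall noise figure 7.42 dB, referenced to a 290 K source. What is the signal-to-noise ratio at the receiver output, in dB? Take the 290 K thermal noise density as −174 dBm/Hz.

29.3 dB

Noise floor: N = −174 + 10 log₁₀(B) + NF
10 log₁₀(1.65×10⁷) = 72.17 dB
N = −174 + 72.17 + 7.42 = −94.41 dBm
SNR = P_sig − N = −65.1 − (−94.41) = 29.31 dB → 29.3 dB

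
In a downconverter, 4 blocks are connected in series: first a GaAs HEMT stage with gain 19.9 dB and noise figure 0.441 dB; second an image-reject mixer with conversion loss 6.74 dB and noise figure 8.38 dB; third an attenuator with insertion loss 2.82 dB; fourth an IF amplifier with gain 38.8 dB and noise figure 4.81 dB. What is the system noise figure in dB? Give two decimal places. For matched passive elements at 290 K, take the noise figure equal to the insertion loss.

1.46 dB

Convert to linear (a loss of L dB is a gain of −L dB): F_i = 10^(NF_i/10), G_i = 10^(G_i,dB/10)
  Stage 1: F_1 = 10^(0.441/10) = 1.107, G_1 = 10^(19.9/10) = 97.72
  Stage 2: F_2 = 10^(8.38/10) = 6.887, G_2 = 10^(−6.74/10) = 0.2118
  Stage 3: F_3 = 10^(2.82/10) = 1.914, G_3 = 10^(−2.82/10) = 0.5224
  Stage 4: F_4 = 10^(4.81/10) = 3.027, G_4 = 10^(38.8/10) = 7586
Friis cascade:
  F = 1.107 + (6.887 − 1)/97.72 + (1.914 − 1)/20.70 + (3.027 − 1)/10.81 = 1.399
NF = 10 log₁₀(1.399) = 1.46 dB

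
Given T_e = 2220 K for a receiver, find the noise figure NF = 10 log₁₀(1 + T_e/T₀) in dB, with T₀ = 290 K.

F = 1 + T_e/T₀ = 1 + 2220/290 = 8.65517
NF = 10 log₁₀(8.65517) = 9.37 dB

9.37 dB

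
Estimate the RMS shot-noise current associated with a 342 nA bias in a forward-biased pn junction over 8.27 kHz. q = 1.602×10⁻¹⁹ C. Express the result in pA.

30.1 pA

I_n = √(2qI·B)
2qI·B = 2 × 1.602×10⁻¹⁹ × 3.42×10⁻⁷ × 8.27×10³ = 9.06×10⁻²² A²
I_n = √(9.06×10⁻²²) = 3.01×10⁻¹¹ A = 30.1 pA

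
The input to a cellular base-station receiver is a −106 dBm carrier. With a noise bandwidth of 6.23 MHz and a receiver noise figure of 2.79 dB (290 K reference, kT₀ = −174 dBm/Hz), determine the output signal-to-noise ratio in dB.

Noise floor: N = −174 + 10 log₁₀(B) + NF
10 log₁₀(6.23×10⁶) = 67.94 dB
N = −174 + 67.94 + 2.79 = −103.27 dBm
SNR = P_sig − N = −106 − (−103.27) = −2.73 dB → −2.7 dB

−2.7 dB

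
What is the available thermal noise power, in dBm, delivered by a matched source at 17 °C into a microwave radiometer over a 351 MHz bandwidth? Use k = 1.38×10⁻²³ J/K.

T = 17 °C + 273.15 = 290.15 K
P_n = kTB = 1.38×10⁻²³ × 290.15 × 3.51×10⁸ = 1.41×10⁻¹² W
In dBm: 10 log₁₀(1.41×10⁻¹² / 10⁻³) = −88.5 dBm

−88.5 dBm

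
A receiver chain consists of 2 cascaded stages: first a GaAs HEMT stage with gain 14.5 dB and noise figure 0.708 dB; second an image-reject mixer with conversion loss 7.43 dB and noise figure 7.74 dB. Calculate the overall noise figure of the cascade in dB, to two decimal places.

1.31 dB

Convert to linear (a loss of L dB is a gain of −L dB): F_i = 10^(NF_i/10), G_i = 10^(G_i,dB/10)
  Stage 1: F_1 = 10^(0.708/10) = 1.177, G_1 = 10^(14.5/10) = 28.18
  Stage 2: F_2 = 10^(7.74/10) = 5.943, G_2 = 10^(−7.43/10) = 0.1807
Friis cascade:
  F = 1.177 + (5.943 − 1)/28.18 = 1.352
NF = 10 log₁₀(1.352) = 1.31 dB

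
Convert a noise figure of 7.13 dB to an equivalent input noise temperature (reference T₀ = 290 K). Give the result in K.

F = 10^(7.13/10) = 5.16416
T_e = (F − 1)·T₀ = (5.16416 − 1) × 290 = 1208 K

1208 K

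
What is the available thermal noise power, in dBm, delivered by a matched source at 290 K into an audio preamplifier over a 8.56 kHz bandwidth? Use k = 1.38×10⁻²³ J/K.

P_n = kTB = 1.38×10⁻²³ × 290 × 8.56×10³ = 3.43×10⁻¹⁷ W
In dBm: 10 log₁₀(3.43×10⁻¹⁷ / 10⁻³) = −134.7 dBm

−134.7 dBm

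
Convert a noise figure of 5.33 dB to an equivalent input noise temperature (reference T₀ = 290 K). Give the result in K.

699 K

F = 10^(5.33/10) = 3.41193
T_e = (F − 1)·T₀ = (3.41193 − 1) × 290 = 699 K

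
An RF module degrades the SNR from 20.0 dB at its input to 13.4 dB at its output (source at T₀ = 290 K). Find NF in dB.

6.6 dB

NF (dB) = SNR_in(dB) − SNR_out(dB) when the source is at T₀
NF = 20.0 − 13.4 = 6.6 dB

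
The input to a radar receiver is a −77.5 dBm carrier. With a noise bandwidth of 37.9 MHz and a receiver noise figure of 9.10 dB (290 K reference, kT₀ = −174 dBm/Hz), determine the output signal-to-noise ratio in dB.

11.6 dB

Noise floor: N = −174 + 10 log₁₀(B) + NF
10 log₁₀(3.79×10⁷) = 75.79 dB
N = −174 + 75.79 + 9.10 = −89.11 dBm
SNR = P_sig − N = −77.5 − (−89.11) = 11.61 dB → 11.6 dB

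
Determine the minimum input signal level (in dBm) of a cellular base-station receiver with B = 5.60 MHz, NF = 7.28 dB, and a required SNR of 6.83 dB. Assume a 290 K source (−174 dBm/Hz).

−92.4 dBm

Sensitivity = −174 + 10 log₁₀(B) + NF + SNR_min
= −174 + 67.48 + 7.28 + 6.83
= −92.41 dBm → −92.4 dBm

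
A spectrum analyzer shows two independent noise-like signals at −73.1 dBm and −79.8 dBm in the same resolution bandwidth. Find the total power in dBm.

−72.3 dBm

Convert to linear, add, convert back:
P₁ = 4.90×10⁻¹¹ W, P₂ = 1.05×10⁻¹¹ W
P_tot = 5.94×10⁻¹¹ W → 10 log₁₀(P_tot / 10⁻³) = −72.3 dBm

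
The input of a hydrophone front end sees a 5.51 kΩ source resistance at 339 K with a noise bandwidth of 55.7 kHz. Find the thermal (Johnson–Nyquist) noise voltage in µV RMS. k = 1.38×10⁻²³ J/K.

2.40 µV

V_n = √(4kTRB)
4kTRB = 4 × 1.38×10⁻²³ × 339 × 5.51×10³ × 5.57×10⁴ = 5.74×10⁻¹² V²
V_n = √(5.74×10⁻¹²) = 2.40×10⁻⁶ V = 2.40 µV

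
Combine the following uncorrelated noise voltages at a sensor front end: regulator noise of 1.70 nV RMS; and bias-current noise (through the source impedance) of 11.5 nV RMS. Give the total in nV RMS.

Uncorrelated sources add in power (mean-square): V_tot = √(ΣV_i²)
V_tot = √[(1.70×10⁻⁹)² + (1.15×10⁻⁸)²] = 1.16×10⁻⁸ V = 11.6 nV

11.6 nV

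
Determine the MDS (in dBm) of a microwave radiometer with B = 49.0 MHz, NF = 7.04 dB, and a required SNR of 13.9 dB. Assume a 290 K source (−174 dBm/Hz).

−76.2 dBm

Sensitivity = −174 + 10 log₁₀(B) + NF + SNR_min
= −174 + 76.9 + 7.04 + 13.9
= −76.16 dBm → −76.2 dBm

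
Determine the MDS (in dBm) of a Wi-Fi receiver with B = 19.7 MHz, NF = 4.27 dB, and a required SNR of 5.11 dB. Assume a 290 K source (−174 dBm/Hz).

−91.7 dBm

Sensitivity = −174 + 10 log₁₀(B) + NF + SNR_min
= −174 + 72.94 + 4.27 + 5.11
= −91.68 dBm → −91.7 dBm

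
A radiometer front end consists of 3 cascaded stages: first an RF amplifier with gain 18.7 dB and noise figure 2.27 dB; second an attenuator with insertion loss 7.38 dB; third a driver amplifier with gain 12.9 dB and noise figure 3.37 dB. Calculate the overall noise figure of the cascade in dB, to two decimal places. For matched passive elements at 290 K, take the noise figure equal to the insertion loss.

2.63 dB

Convert to linear (a loss of L dB is a gain of −L dB): F_i = 10^(NF_i/10), G_i = 10^(G_i,dB/10)
  Stage 1: F_1 = 10^(2.27/10) = 1.687, G_1 = 10^(18.7/10) = 74.13
  Stage 2: F_2 = 10^(7.38/10) = 5.470, G_2 = 10^(−7.38/10) = 0.1828
  Stage 3: F_3 = 10^(3.37/10) = 2.173, G_3 = 10^(12.9/10) = 19.50
Friis cascade:
  F = 1.687 + (5.470 − 1)/74.13 + (2.173 − 1)/13.55 = 1.833
NF = 10 log₁₀(1.833) = 2.63 dB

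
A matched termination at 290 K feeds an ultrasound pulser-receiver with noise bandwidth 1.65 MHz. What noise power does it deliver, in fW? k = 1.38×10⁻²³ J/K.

P_n = kTB = 1.38×10⁻²³ × 290 × 1.65×10⁶ = 6.60×10⁻¹⁵ W = 6.60 fW

6.60 fW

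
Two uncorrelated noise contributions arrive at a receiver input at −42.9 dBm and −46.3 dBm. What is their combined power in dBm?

Convert to linear, add, convert back:
P₁ = 5.13×10⁻⁸ W, P₂ = 2.34×10⁻⁸ W
P_tot = 7.47×10⁻⁸ W → 10 log₁₀(P_tot / 10⁻³) = −41.3 dBm

−41.3 dBm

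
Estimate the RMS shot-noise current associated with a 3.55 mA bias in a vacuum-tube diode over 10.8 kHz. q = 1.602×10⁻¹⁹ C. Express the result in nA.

3.50 nA

I_n = √(2qI·B)
2qI·B = 2 × 1.602×10⁻¹⁹ × 3.55×10⁻³ × 1.08×10⁴ = 1.23×10⁻¹⁷ A²
I_n = √(1.23×10⁻¹⁷) = 3.50×10⁻⁹ A = 3.50 nA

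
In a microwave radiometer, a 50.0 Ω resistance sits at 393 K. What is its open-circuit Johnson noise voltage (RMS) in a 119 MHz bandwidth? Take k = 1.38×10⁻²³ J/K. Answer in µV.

V_n = √(4kTRB)
4kTRB = 4 × 1.38×10⁻²³ × 393 × 5.00×10¹ × 1.19×10⁸ = 1.29×10⁻¹⁰ V²
V_n = √(1.29×10⁻¹⁰) = 1.14×10⁻⁵ V = 11.4 µV

11.4 µV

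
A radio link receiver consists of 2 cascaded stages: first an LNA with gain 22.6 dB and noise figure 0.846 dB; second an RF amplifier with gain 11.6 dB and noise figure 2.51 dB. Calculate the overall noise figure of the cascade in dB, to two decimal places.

0.86 dB

Convert to linear (a loss of L dB is a gain of −L dB): F_i = 10^(NF_i/10), G_i = 10^(G_i,dB/10)
  Stage 1: F_1 = 10^(0.846/10) = 1.215, G_1 = 10^(22.6/10) = 182.0
  Stage 2: F_2 = 10^(2.51/10) = 1.782, G_2 = 10^(11.6/10) = 14.45
Friis cascade:
  F = 1.215 + (1.782 − 1)/182.0 = 1.219
NF = 10 log₁₀(1.219) = 0.86 dB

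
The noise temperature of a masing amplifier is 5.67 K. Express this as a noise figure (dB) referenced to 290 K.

0.084 dB

F = 1 + T_e/T₀ = 1 + 5.67/290 = 1.01955
NF = 10 log₁₀(1.01955) = 0.084 dB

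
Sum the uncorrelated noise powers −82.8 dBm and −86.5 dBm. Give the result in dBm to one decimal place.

Convert to linear, add, convert back:
P₁ = 5.25×10⁻¹² W, P₂ = 2.24×10⁻¹² W
P_tot = 7.49×10⁻¹² W → 10 log₁₀(P_tot / 10⁻³) = −81.3 dBm

−81.3 dBm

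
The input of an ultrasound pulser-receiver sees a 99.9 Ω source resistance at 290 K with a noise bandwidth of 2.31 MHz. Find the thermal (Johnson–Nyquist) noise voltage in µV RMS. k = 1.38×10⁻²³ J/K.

V_n = √(4kTRB)
4kTRB = 4 × 1.38×10⁻²³ × 290 × 9.99×10¹ × 2.31×10⁶ = 3.69×10⁻¹² V²
V_n = √(3.69×10⁻¹²) = 1.92×10⁻⁶ V = 1.92 µV

1.92 µV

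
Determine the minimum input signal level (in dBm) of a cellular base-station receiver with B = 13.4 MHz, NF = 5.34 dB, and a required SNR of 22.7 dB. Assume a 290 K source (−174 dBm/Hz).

−74.7 dBm

Sensitivity = −174 + 10 log₁₀(B) + NF + SNR_min
= −174 + 71.27 + 5.34 + 22.7
= −74.69 dBm → −74.7 dBm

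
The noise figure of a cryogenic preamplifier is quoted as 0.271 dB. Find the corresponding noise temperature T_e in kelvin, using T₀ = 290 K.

F = 10^(0.271/10) = 1.06439
T_e = (F − 1)·T₀ = (1.06439 − 1) × 290 = 18.7 K

18.7 K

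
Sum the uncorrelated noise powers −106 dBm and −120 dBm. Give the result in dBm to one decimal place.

Convert to linear, add, convert back:
P₁ = 2.51×10⁻¹⁴ W, P₂ = 1.00×10⁻¹⁵ W
P_tot = 2.61×10⁻¹⁴ W → 10 log₁₀(P_tot / 10⁻³) = −105.8 dBm

−105.8 dBm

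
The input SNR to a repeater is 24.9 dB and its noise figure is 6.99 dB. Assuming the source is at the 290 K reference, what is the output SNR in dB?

By definition F = SNR_in/SNR_out, so in dB: SNR_out = SNR_in − NF
SNR_out = 24.9 − 6.99 = 17.91 dB

17.91 dB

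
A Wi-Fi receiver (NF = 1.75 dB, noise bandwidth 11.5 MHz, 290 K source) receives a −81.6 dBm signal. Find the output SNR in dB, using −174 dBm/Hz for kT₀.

20.0 dB

Noise floor: N = −174 + 10 log₁₀(B) + NF
10 log₁₀(1.15×10⁷) = 70.61 dB
N = −174 + 70.61 + 1.75 = −101.64 dBm
SNR = P_sig − N = −81.6 − (−101.64) = 20.04 dB → 20.0 dB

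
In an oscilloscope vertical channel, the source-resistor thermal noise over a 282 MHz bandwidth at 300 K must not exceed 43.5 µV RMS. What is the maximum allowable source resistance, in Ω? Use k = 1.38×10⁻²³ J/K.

Johnson–Nyquist: V_n = √(4kTRB) ⇒ R = V_n² / (4kTB)
4kTB = 4 × 1.38×10⁻²³ × 300 × 2.82×10⁸ = 4.67×10⁻¹²
R = (4.35×10⁻⁵)² / 4.67×10⁻¹² = 4.05×10² Ω = 405 Ω

405 Ω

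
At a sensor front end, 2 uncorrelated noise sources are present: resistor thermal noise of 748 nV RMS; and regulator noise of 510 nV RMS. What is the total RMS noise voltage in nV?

Uncorrelated sources add in power (mean-square): V_tot = √(ΣV_i²)
V_tot = √[(7.48×10⁻⁷)² + (5.10×10⁻⁷)²] = 9.05×10⁻⁷ V = 905 nV

905 nV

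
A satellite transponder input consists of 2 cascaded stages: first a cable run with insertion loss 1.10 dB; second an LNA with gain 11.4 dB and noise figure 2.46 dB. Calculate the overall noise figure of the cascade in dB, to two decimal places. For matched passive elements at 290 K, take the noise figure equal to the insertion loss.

Convert to linear (a loss of L dB is a gain of −L dB): F_i = 10^(NF_i/10), G_i = 10^(G_i,dB/10)
  Stage 1: F_1 = 10^(1.10/10) = 1.288, G_1 = 10^(−1.10/10) = 0.7762
  Stage 2: F_2 = 10^(2.46/10) = 1.762, G_2 = 10^(11.4/10) = 13.80
Friis cascade:
  F = 1.288 + (1.762 − 1)/0.7762 = 2.270
NF = 10 log₁₀(2.270) = 3.56 dB

3.56 dB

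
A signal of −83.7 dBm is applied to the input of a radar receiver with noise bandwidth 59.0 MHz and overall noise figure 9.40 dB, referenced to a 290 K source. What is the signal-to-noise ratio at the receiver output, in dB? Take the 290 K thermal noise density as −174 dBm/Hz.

Noise floor: N = −174 + 10 log₁₀(B) + NF
10 log₁₀(5.90×10⁷) = 77.71 dB
N = −174 + 77.71 + 9.40 = −86.89 dBm
SNR = P_sig − N = −83.7 − (−86.89) = 3.19 dB → 3.2 dB

3.2 dB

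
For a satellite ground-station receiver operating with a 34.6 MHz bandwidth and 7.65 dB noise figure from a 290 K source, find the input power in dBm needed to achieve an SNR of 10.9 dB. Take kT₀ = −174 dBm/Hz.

Sensitivity = −174 + 10 log₁₀(B) + NF + SNR_min
= −174 + 75.39 + 7.65 + 10.9
= −80.06 dBm → −80.1 dBm

−80.1 dBm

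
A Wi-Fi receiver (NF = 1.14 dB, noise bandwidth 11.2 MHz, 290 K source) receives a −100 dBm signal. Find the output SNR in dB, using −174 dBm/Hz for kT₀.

Noise floor: N = −174 + 10 log₁₀(B) + NF
10 log₁₀(1.12×10⁷) = 70.49 dB
N = −174 + 70.49 + 1.14 = −102.37 dBm
SNR = P_sig − N = −100 − (−102.37) = 2.37 dB → 2.4 dB

2.4 dB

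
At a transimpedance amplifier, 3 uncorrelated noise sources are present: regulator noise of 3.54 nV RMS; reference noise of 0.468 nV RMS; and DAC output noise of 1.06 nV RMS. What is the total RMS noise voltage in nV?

Uncorrelated sources add in power (mean-square): V_tot = √(ΣV_i²)
V_tot = √[(3.54×10⁻⁹)² + (4.68×10⁻¹⁰)² + (1.06×10⁻⁹)²] = 3.72×10⁻⁹ V = 3.72 nV

3.72 nV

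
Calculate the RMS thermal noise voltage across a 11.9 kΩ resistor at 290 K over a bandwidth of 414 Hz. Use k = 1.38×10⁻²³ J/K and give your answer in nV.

281 nV

V_n = √(4kTRB)
4kTRB = 4 × 1.38×10⁻²³ × 290 × 1.19×10⁴ × 4.14×10² = 7.89×10⁻¹⁴ V²
V_n = √(7.89×10⁻¹⁴) = 2.81×10⁻⁷ V = 281 nV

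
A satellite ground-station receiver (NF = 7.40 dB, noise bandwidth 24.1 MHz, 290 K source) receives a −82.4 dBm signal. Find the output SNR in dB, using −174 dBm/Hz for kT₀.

10.4 dB

Noise floor: N = −174 + 10 log₁₀(B) + NF
10 log₁₀(2.41×10⁷) = 73.82 dB
N = −174 + 73.82 + 7.40 = −92.78 dBm
SNR = P_sig − N = −82.4 − (−92.78) = 10.38 dB → 10.4 dB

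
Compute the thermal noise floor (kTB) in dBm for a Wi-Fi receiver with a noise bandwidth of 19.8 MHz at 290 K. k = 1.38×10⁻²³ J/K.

P_n = kTB = 1.38×10⁻²³ × 290 × 1.98×10⁷ = 7.92×10⁻¹⁴ W
In dBm: 10 log₁₀(7.92×10⁻¹⁴ / 10⁻³) = −101.0 dBm

−101.0 dBm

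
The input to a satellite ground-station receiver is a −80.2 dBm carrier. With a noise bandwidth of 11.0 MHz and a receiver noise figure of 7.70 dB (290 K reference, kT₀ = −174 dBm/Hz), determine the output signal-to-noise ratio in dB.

Noise floor: N = −174 + 10 log₁₀(B) + NF
10 log₁₀(1.10×10⁷) = 70.41 dB
N = −174 + 70.41 + 7.70 = −95.89 dBm
SNR = P_sig − N = −80.2 − (−95.89) = 15.69 dB → 15.7 dB

15.7 dB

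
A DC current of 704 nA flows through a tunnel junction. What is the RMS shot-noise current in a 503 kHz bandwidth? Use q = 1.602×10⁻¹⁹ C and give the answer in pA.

I_n = √(2qI·B)
2qI·B = 2 × 1.602×10⁻¹⁹ × 7.04×10⁻⁷ × 5.03×10⁵ = 1.13×10⁻¹⁹ A²
I_n = √(1.13×10⁻¹⁹) = 3.37×10⁻¹⁰ A = 337 pA

337 pA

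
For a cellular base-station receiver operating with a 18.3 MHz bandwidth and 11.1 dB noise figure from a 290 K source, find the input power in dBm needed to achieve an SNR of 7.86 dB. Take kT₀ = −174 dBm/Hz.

−82.4 dBm

Sensitivity = −174 + 10 log₁₀(B) + NF + SNR_min
= −174 + 72.62 + 11.1 + 7.86
= −82.42 dBm → −82.4 dBm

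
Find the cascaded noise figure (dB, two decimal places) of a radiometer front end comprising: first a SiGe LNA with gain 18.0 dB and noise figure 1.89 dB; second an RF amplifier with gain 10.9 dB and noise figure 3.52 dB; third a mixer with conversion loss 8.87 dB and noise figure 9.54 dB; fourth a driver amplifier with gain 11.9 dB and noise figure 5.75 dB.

2.05 dB

Convert to linear (a loss of L dB is a gain of −L dB): F_i = 10^(NF_i/10), G_i = 10^(G_i,dB/10)
  Stage 1: F_1 = 10^(1.89/10) = 1.545, G_1 = 10^(18.0/10) = 63.10
  Stage 2: F_2 = 10^(3.52/10) = 2.249, G_2 = 10^(10.9/10) = 12.30
  Stage 3: F_3 = 10^(9.54/10) = 8.995, G_3 = 10^(−8.87/10) = 0.1297
  Stage 4: F_4 = 10^(5.75/10) = 3.758, G_4 = 10^(11.9/10) = 15.49
Friis cascade:
  F = 1.545 + (2.249 − 1)/63.10 + (8.995 − 1)/776.2 + (3.758 − 1)/100.7 = 1.603
NF = 10 log₁₀(1.603) = 2.05 dB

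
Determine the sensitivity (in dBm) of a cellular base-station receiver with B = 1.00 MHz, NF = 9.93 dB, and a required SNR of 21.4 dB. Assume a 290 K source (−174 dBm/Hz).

Sensitivity = −174 + 10 log₁₀(B) + NF + SNR_min
= −174 + 60 + 9.93 + 21.4
= −82.67 dBm → −82.7 dBm

−82.7 dBm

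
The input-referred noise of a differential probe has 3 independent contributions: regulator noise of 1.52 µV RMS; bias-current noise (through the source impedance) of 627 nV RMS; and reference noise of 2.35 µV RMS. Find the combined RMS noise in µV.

2.87 µV

Uncorrelated sources add in power (mean-square): V_tot = √(ΣV_i²)
V_tot = √[(1.52×10⁻⁶)² + (6.27×10⁻⁷)² + (2.35×10⁻⁶)²] = 2.87×10⁻⁶ V = 2.87 µV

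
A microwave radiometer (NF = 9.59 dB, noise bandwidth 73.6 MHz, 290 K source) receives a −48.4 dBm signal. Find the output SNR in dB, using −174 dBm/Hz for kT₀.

Noise floor: N = −174 + 10 log₁₀(B) + NF
10 log₁₀(7.36×10⁷) = 78.67 dB
N = −174 + 78.67 + 9.59 = −85.74 dBm
SNR = P_sig − N = −48.4 − (−85.74) = 37.34 dB → 37.3 dB

37.3 dB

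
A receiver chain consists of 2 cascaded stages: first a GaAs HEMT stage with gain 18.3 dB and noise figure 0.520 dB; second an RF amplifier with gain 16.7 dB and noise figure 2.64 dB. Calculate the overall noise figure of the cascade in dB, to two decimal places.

0.57 dB

Convert to linear (a loss of L dB is a gain of −L dB): F_i = 10^(NF_i/10), G_i = 10^(G_i,dB/10)
  Stage 1: F_1 = 10^(0.520/10) = 1.127, G_1 = 10^(18.3/10) = 67.61
  Stage 2: F_2 = 10^(2.64/10) = 1.837, G_2 = 10^(16.7/10) = 46.77
Friis cascade:
  F = 1.127 + (1.837 − 1)/67.61 = 1.140
NF = 10 log₁₀(1.140) = 0.57 dB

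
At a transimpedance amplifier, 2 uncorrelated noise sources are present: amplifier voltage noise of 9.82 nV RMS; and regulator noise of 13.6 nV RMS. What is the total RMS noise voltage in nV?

Uncorrelated sources add in power (mean-square): V_tot = √(ΣV_i²)
V_tot = √[(9.82×10⁻⁹)² + (1.36×10⁻⁸)²] = 1.68×10⁻⁸ V = 16.8 nV

16.8 nV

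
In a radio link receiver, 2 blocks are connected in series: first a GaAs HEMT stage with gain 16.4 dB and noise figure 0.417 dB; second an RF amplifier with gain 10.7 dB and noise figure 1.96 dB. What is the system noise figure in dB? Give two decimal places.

0.47 dB

Convert to linear (a loss of L dB is a gain of −L dB): F_i = 10^(NF_i/10), G_i = 10^(G_i,dB/10)
  Stage 1: F_1 = 10^(0.417/10) = 1.101, G_1 = 10^(16.4/10) = 43.65
  Stage 2: F_2 = 10^(1.96/10) = 1.570, G_2 = 10^(10.7/10) = 11.75
Friis cascade:
  F = 1.101 + (1.570 − 1)/43.65 = 1.114
NF = 10 log₁₀(1.114) = 0.47 dB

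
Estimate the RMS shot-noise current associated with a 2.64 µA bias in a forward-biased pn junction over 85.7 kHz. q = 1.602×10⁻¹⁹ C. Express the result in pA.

I_n = √(2qI·B)
2qI·B = 2 × 1.602×10⁻¹⁹ × 2.64×10⁻⁶ × 8.57×10⁴ = 7.25×10⁻²⁰ A²
I_n = √(7.25×10⁻²⁰) = 2.69×10⁻¹⁰ A = 269 pA

269 pA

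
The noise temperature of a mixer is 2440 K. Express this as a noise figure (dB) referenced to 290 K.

F = 1 + T_e/T₀ = 1 + 2440/290 = 9.41379
NF = 10 log₁₀(9.41379) = 9.74 dB

9.74 dB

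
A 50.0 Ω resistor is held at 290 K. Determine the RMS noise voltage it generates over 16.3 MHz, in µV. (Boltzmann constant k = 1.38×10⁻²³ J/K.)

V_n = √(4kTRB)
4kTRB = 4 × 1.38×10⁻²³ × 290 × 5.00×10¹ × 1.63×10⁷ = 1.30×10⁻¹¹ V²
V_n = √(1.30×10⁻¹¹) = 3.61×10⁻⁶ V = 3.61 µV

3.61 µV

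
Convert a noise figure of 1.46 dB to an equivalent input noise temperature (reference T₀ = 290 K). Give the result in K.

F = 10^(1.46/10) = 1.39959
T_e = (F − 1)·T₀ = (1.39959 − 1) × 290 = 116 K

116 K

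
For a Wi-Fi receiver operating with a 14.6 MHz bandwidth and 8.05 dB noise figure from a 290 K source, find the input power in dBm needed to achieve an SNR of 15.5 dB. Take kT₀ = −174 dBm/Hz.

Sensitivity = −174 + 10 log₁₀(B) + NF + SNR_min
= −174 + 71.64 + 8.05 + 15.5
= −78.81 dBm → −78.8 dBm

−78.8 dBm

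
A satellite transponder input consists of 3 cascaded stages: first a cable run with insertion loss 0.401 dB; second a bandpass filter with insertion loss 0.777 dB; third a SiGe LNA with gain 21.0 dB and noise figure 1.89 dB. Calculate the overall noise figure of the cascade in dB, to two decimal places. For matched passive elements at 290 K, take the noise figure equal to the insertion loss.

Convert to linear (a loss of L dB is a gain of −L dB): F_i = 10^(NF_i/10), G_i = 10^(G_i,dB/10)
  Stage 1: F_1 = 10^(0.401/10) = 1.097, G_1 = 10^(−0.401/10) = 0.9118
  Stage 2: F_2 = 10^(0.777/10) = 1.196, G_2 = 10^(−0.777/10) = 0.8362
  Stage 3: F_3 = 10^(1.89/10) = 1.545, G_3 = 10^(21.0/10) = 125.9
Friis cascade:
  F = 1.097 + (1.196 − 1)/0.9118 + (1.545 − 1)/0.7624 = 2.027
NF = 10 log₁₀(2.027) = 3.07 dB

3.07 dB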